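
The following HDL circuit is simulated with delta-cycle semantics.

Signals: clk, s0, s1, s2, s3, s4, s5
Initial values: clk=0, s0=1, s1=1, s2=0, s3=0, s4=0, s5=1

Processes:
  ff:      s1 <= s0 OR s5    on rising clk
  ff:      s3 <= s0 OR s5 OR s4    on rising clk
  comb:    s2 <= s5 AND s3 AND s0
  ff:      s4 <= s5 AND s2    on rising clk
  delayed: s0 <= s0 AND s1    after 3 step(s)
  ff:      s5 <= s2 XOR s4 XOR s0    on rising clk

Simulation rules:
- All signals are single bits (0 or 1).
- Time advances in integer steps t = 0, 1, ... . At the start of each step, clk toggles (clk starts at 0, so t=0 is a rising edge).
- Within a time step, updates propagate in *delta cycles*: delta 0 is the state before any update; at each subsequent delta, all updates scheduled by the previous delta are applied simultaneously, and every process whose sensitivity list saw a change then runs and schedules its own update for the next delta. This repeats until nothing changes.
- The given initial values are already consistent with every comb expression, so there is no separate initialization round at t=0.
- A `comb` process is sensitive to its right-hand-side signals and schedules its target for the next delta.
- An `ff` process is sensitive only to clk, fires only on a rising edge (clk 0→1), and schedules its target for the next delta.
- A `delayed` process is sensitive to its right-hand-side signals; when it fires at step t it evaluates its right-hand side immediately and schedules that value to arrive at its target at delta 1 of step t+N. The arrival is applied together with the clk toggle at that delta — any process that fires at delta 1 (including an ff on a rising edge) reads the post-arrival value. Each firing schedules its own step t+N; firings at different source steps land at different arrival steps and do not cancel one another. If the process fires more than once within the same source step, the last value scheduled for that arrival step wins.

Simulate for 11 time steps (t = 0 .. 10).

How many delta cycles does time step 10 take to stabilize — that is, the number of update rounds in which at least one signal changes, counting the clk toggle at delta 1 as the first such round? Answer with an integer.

2

t0.Δ0 s1=1 s4=0 s3=0 s2=0 clk=0 s0=1 s5=1
t0.Δ1 s1=1 s4=0 s3=0 s2=0 clk=1 s0=1 s5=1
t0.Δ2 s1=1 s4=0 s3=1 s2=0 clk=1 s0=1 s5=1
t0.Δ3 s1=1 s4=0 s3=1 s2=1 clk=1 s0=1 s5=1
t1.Δ0 s1=1 s4=0 s3=1 s2=1 clk=1 s0=1 s5=1
t1.Δ1 s1=1 s4=0 s3=1 s2=1 clk=0 s0=1 s5=1
t2.Δ0 s1=1 s4=0 s3=1 s2=1 clk=0 s0=1 s5=1
t2.Δ1 s1=1 s4=0 s3=1 s2=1 clk=1 s0=1 s5=1
t2.Δ2 s1=1 s4=1 s3=1 s2=1 clk=1 s0=1 s5=0
t2.Δ3 s1=1 s4=1 s3=1 s2=0 clk=1 s0=1 s5=0
t3.Δ0 s1=1 s4=1 s3=1 s2=0 clk=1 s0=1 s5=0
t3.Δ1 s1=1 s4=1 s3=1 s2=0 clk=0 s0=1 s5=0
t4.Δ0 s1=1 s4=1 s3=1 s2=0 clk=0 s0=1 s5=0
t4.Δ1 s1=1 s4=1 s3=1 s2=0 clk=1 s0=1 s5=0
t4.Δ2 s1=1 s4=0 s3=1 s2=0 clk=1 s0=1 s5=0
t5.Δ0 s1=1 s4=0 s3=1 s2=0 clk=1 s0=1 s5=0
t5.Δ1 s1=1 s4=0 s3=1 s2=0 clk=0 s0=1 s5=0
t6.Δ0 s1=1 s4=0 s3=1 s2=0 clk=0 s0=1 s5=0
t6.Δ1 s1=1 s4=0 s3=1 s2=0 clk=1 s0=1 s5=0
t6.Δ2 s1=1 s4=0 s3=1 s2=0 clk=1 s0=1 s5=1
t6.Δ3 s1=1 s4=0 s3=1 s2=1 clk=1 s0=1 s5=1
t7.Δ0 s1=1 s4=0 s3=1 s2=1 clk=1 s0=1 s5=1
t7.Δ1 s1=1 s4=0 s3=1 s2=1 clk=0 s0=1 s5=1
t8.Δ0 s1=1 s4=0 s3=1 s2=1 clk=0 s0=1 s5=1
t8.Δ1 s1=1 s4=0 s3=1 s2=1 clk=1 s0=1 s5=1
t8.Δ2 s1=1 s4=1 s3=1 s2=1 clk=1 s0=1 s5=0
t8.Δ3 s1=1 s4=1 s3=1 s2=0 clk=1 s0=1 s5=0
t9.Δ0 s1=1 s4=1 s3=1 s2=0 clk=1 s0=1 s5=0
t9.Δ1 s1=1 s4=1 s3=1 s2=0 clk=0 s0=1 s5=0
t10.Δ0 s1=1 s4=1 s3=1 s2=0 clk=0 s0=1 s5=0
t10.Δ1 s1=1 s4=1 s3=1 s2=0 clk=1 s0=1 s5=0
t10.Δ2 s1=1 s4=0 s3=1 s2=0 clk=1 s0=1 s5=0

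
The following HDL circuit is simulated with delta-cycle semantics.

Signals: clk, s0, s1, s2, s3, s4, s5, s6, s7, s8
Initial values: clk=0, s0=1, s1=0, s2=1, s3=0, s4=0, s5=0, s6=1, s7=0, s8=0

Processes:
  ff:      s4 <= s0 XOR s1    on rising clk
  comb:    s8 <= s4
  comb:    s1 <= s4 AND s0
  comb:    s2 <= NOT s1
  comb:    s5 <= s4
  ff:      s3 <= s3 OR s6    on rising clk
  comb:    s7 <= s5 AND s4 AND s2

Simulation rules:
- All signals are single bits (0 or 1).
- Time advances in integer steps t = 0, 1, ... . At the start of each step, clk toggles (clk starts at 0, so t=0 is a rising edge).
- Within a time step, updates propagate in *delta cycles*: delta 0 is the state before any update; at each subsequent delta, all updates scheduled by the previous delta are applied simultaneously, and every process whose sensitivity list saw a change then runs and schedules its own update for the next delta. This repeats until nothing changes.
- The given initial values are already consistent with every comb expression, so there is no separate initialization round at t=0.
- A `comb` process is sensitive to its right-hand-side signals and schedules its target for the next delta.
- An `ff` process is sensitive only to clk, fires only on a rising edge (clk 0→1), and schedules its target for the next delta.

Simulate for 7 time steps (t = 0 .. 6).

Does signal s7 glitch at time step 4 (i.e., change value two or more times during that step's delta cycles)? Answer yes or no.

[bits: s5,s8,s6,s7,s2,s1,s3,clk,s0,s4]
t=0: Δ0=0010100010 Δ1=0010100110 Δ2=0010101111 Δ3=1110111111 Δ4=1111011111 Δ5=1110011111 | 5Δ
t=1: Δ0=1110011111 Δ1=1110011011 | 1Δ
t=2: Δ0=1110011011 Δ1=1110011111 Δ2=1110011110 Δ3=0010001110 Δ4=0010101110 | 4Δ
t=3: Δ0=0010101110 Δ1=0010101010 | 1Δ
t=4: Δ0=0010101010 Δ1=0010101110 Δ2=0010101111 Δ3=1110111111 Δ4=1111011111 Δ5=1110011111 | 5Δ
t=5: Δ0=1110011111 Δ1=1110011011 | 1Δ
t=6: Δ0=1110011011 Δ1=1110011111 Δ2=1110011110 Δ3=0010001110 Δ4=0010101110 | 4Δ

yes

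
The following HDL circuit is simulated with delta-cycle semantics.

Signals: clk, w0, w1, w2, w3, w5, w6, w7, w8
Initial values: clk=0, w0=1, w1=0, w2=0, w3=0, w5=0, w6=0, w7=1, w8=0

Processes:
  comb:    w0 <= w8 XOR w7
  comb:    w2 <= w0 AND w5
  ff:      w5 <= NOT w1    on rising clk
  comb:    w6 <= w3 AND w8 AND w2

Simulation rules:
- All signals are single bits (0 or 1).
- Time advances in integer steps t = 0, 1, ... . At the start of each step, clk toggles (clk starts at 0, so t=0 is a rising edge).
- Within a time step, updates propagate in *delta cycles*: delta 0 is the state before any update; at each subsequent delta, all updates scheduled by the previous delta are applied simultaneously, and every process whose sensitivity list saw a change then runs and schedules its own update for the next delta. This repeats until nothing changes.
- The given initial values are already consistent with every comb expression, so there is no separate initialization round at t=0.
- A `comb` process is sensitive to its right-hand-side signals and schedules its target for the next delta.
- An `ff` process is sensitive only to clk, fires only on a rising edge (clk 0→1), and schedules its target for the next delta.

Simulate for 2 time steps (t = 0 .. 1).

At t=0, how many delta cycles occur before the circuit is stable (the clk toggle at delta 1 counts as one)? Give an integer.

3

[bits: w6,w7,w3,w8,w1,clk,w2,w0,w5]
t=0: Δ0=010000010 Δ1=010001010 Δ2=010001011 Δ3=010001111 | 3Δ
t=1: Δ0=010001111 Δ1=010000111 | 1Δ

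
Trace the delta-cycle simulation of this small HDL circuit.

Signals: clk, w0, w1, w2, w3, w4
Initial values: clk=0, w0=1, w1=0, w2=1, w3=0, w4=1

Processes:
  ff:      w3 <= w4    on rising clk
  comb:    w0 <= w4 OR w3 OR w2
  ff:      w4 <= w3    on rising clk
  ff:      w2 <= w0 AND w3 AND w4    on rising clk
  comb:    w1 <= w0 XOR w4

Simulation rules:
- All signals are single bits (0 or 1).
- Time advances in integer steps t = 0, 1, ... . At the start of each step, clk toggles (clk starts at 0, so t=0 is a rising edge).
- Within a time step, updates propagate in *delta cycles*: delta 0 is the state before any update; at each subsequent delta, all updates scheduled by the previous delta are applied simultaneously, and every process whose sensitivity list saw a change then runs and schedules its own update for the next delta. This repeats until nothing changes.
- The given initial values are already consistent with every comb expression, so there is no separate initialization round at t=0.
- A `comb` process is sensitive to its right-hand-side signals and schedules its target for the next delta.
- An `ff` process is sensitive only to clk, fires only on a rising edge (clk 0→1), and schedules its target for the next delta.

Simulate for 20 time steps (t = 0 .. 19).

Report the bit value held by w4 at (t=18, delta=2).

[bits: w3,w4,w1,clk,w2,w0]
t=0: Δ0=010011 Δ1=010111 Δ2=100101 Δ3=101101 | 3Δ
t=1: Δ0=101101 Δ1=101001 | 1Δ
t=2: Δ0=101001 Δ1=101101 Δ2=011101 Δ3=010101 | 3Δ
t=3: Δ0=010101 Δ1=010001 | 1Δ
t=4: Δ0=010001 Δ1=010101 Δ2=100101 Δ3=101101 | 3Δ
t=5: Δ0=101101 Δ1=101001 | 1Δ
t=6: Δ0=101001 Δ1=101101 Δ2=011101 Δ3=010101 | 3Δ
t=7: Δ0=010101 Δ1=010001 | 1Δ
t=8: Δ0=010001 Δ1=010101 Δ2=100101 Δ3=101101 | 3Δ
t=9: Δ0=101101 Δ1=101001 | 1Δ
t=10: Δ0=101001 Δ1=101101 Δ2=011101 Δ3=010101 | 3Δ
t=11: Δ0=010101 Δ1=010001 | 1Δ
t=12: Δ0=010001 Δ1=010101 Δ2=100101 Δ3=101101 | 3Δ
t=13: Δ0=101101 Δ1=101001 | 1Δ
t=14: Δ0=101001 Δ1=101101 Δ2=011101 Δ3=010101 | 3Δ
t=15: Δ0=010101 Δ1=010001 | 1Δ
t=16: Δ0=010001 Δ1=010101 Δ2=100101 Δ3=101101 | 3Δ
t=17: Δ0=101101 Δ1=101001 | 1Δ
t=18: Δ0=101001 Δ1=101101 Δ2=011101 Δ3=010101 | 3Δ
t=19: Δ0=010101 Δ1=010001 | 1Δ

1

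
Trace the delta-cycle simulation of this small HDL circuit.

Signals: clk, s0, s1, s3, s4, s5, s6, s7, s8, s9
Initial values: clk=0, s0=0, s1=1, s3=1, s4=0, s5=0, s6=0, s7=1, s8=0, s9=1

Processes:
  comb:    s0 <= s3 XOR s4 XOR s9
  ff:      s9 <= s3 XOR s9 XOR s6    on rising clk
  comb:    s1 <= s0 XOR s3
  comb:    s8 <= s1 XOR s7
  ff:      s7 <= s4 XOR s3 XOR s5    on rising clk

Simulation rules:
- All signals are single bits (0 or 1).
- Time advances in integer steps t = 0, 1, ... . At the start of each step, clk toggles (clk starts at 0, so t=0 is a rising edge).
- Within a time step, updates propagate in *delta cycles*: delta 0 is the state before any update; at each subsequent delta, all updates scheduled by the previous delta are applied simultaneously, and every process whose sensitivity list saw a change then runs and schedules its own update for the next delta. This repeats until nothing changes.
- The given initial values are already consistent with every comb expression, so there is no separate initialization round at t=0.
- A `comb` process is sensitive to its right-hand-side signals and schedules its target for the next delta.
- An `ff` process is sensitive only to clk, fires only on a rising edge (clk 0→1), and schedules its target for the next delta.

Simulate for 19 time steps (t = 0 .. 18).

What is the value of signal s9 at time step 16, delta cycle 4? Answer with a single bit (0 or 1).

0

t0.Δ0 s6=0 s7=1 s4=0 s8=0 s3=1 clk=0 s9=1 s0=0 s5=0 s1=1
t0.Δ1 s6=0 s7=1 s4=0 s8=0 s3=1 clk=1 s9=1 s0=0 s5=0 s1=1
t0.Δ2 s6=0 s7=1 s4=0 s8=0 s3=1 clk=1 s9=0 s0=0 s5=0 s1=1
t0.Δ3 s6=0 s7=1 s4=0 s8=0 s3=1 clk=1 s9=0 s0=1 s5=0 s1=1
t0.Δ4 s6=0 s7=1 s4=0 s8=0 s3=1 clk=1 s9=0 s0=1 s5=0 s1=0
t0.Δ5 s6=0 s7=1 s4=0 s8=1 s3=1 clk=1 s9=0 s0=1 s5=0 s1=0
t1.Δ0 s6=0 s7=1 s4=0 s8=1 s3=1 clk=1 s9=0 s0=1 s5=0 s1=0
t1.Δ1 s6=0 s7=1 s4=0 s8=1 s3=1 clk=0 s9=0 s0=1 s5=0 s1=0
t2.Δ0 s6=0 s7=1 s4=0 s8=1 s3=1 clk=0 s9=0 s0=1 s5=0 s1=0
t2.Δ1 s6=0 s7=1 s4=0 s8=1 s3=1 clk=1 s9=0 s0=1 s5=0 s1=0
t2.Δ2 s6=0 s7=1 s4=0 s8=1 s3=1 clk=1 s9=1 s0=1 s5=0 s1=0
t2.Δ3 s6=0 s7=1 s4=0 s8=1 s3=1 clk=1 s9=1 s0=0 s5=0 s1=0
t2.Δ4 s6=0 s7=1 s4=0 s8=1 s3=1 clk=1 s9=1 s0=0 s5=0 s1=1
t2.Δ5 s6=0 s7=1 s4=0 s8=0 s3=1 clk=1 s9=1 s0=0 s5=0 s1=1
t3.Δ0 s6=0 s7=1 s4=0 s8=0 s3=1 clk=1 s9=1 s0=0 s5=0 s1=1
t3.Δ1 s6=0 s7=1 s4=0 s8=0 s3=1 clk=0 s9=1 s0=0 s5=0 s1=1
t4.Δ0 s6=0 s7=1 s4=0 s8=0 s3=1 clk=0 s9=1 s0=0 s5=0 s1=1
t4.Δ1 s6=0 s7=1 s4=0 s8=0 s3=1 clk=1 s9=1 s0=0 s5=0 s1=1
t4.Δ2 s6=0 s7=1 s4=0 s8=0 s3=1 clk=1 s9=0 s0=0 s5=0 s1=1
t4.Δ3 s6=0 s7=1 s4=0 s8=0 s3=1 clk=1 s9=0 s0=1 s5=0 s1=1
t4.Δ4 s6=0 s7=1 s4=0 s8=0 s3=1 clk=1 s9=0 s0=1 s5=0 s1=0
t4.Δ5 s6=0 s7=1 s4=0 s8=1 s3=1 clk=1 s9=0 s0=1 s5=0 s1=0
t5.Δ0 s6=0 s7=1 s4=0 s8=1 s3=1 clk=1 s9=0 s0=1 s5=0 s1=0
t5.Δ1 s6=0 s7=1 s4=0 s8=1 s3=1 clk=0 s9=0 s0=1 s5=0 s1=0
t6.Δ0 s6=0 s7=1 s4=0 s8=1 s3=1 clk=0 s9=0 s0=1 s5=0 s1=0
t6.Δ1 s6=0 s7=1 s4=0 s8=1 s3=1 clk=1 s9=0 s0=1 s5=0 s1=0
t6.Δ2 s6=0 s7=1 s4=0 s8=1 s3=1 clk=1 s9=1 s0=1 s5=0 s1=0
t6.Δ3 s6=0 s7=1 s4=0 s8=1 s3=1 clk=1 s9=1 s0=0 s5=0 s1=0
t6.Δ4 s6=0 s7=1 s4=0 s8=1 s3=1 clk=1 s9=1 s0=0 s5=0 s1=1
t6.Δ5 s6=0 s7=1 s4=0 s8=0 s3=1 clk=1 s9=1 s0=0 s5=0 s1=1
t7.Δ0 s6=0 s7=1 s4=0 s8=0 s3=1 clk=1 s9=1 s0=0 s5=0 s1=1
t7.Δ1 s6=0 s7=1 s4=0 s8=0 s3=1 clk=0 s9=1 s0=0 s5=0 s1=1
t8.Δ0 s6=0 s7=1 s4=0 s8=0 s3=1 clk=0 s9=1 s0=0 s5=0 s1=1
t8.Δ1 s6=0 s7=1 s4=0 s8=0 s3=1 clk=1 s9=1 s0=0 s5=0 s1=1
t8.Δ2 s6=0 s7=1 s4=0 s8=0 s3=1 clk=1 s9=0 s0=0 s5=0 s1=1
t8.Δ3 s6=0 s7=1 s4=0 s8=0 s3=1 clk=1 s9=0 s0=1 s5=0 s1=1
t8.Δ4 s6=0 s7=1 s4=0 s8=0 s3=1 clk=1 s9=0 s0=1 s5=0 s1=0
t8.Δ5 s6=0 s7=1 s4=0 s8=1 s3=1 clk=1 s9=0 s0=1 s5=0 s1=0
t9.Δ0 s6=0 s7=1 s4=0 s8=1 s3=1 clk=1 s9=0 s0=1 s5=0 s1=0
t9.Δ1 s6=0 s7=1 s4=0 s8=1 s3=1 clk=0 s9=0 s0=1 s5=0 s1=0
t10.Δ0 s6=0 s7=1 s4=0 s8=1 s3=1 clk=0 s9=0 s0=1 s5=0 s1=0
t10.Δ1 s6=0 s7=1 s4=0 s8=1 s3=1 clk=1 s9=0 s0=1 s5=0 s1=0
t10.Δ2 s6=0 s7=1 s4=0 s8=1 s3=1 clk=1 s9=1 s0=1 s5=0 s1=0
t10.Δ3 s6=0 s7=1 s4=0 s8=1 s3=1 clk=1 s9=1 s0=0 s5=0 s1=0
t10.Δ4 s6=0 s7=1 s4=0 s8=1 s3=1 clk=1 s9=1 s0=0 s5=0 s1=1
t10.Δ5 s6=0 s7=1 s4=0 s8=0 s3=1 clk=1 s9=1 s0=0 s5=0 s1=1
t11.Δ0 s6=0 s7=1 s4=0 s8=0 s3=1 clk=1 s9=1 s0=0 s5=0 s1=1
t11.Δ1 s6=0 s7=1 s4=0 s8=0 s3=1 clk=0 s9=1 s0=0 s5=0 s1=1
t12.Δ0 s6=0 s7=1 s4=0 s8=0 s3=1 clk=0 s9=1 s0=0 s5=0 s1=1
t12.Δ1 s6=0 s7=1 s4=0 s8=0 s3=1 clk=1 s9=1 s0=0 s5=0 s1=1
t12.Δ2 s6=0 s7=1 s4=0 s8=0 s3=1 clk=1 s9=0 s0=0 s5=0 s1=1
t12.Δ3 s6=0 s7=1 s4=0 s8=0 s3=1 clk=1 s9=0 s0=1 s5=0 s1=1
t12.Δ4 s6=0 s7=1 s4=0 s8=0 s3=1 clk=1 s9=0 s0=1 s5=0 s1=0
t12.Δ5 s6=0 s7=1 s4=0 s8=1 s3=1 clk=1 s9=0 s0=1 s5=0 s1=0
t13.Δ0 s6=0 s7=1 s4=0 s8=1 s3=1 clk=1 s9=0 s0=1 s5=0 s1=0
t13.Δ1 s6=0 s7=1 s4=0 s8=1 s3=1 clk=0 s9=0 s0=1 s5=0 s1=0
t14.Δ0 s6=0 s7=1 s4=0 s8=1 s3=1 clk=0 s9=0 s0=1 s5=0 s1=0
t14.Δ1 s6=0 s7=1 s4=0 s8=1 s3=1 clk=1 s9=0 s0=1 s5=0 s1=0
t14.Δ2 s6=0 s7=1 s4=0 s8=1 s3=1 clk=1 s9=1 s0=1 s5=0 s1=0
t14.Δ3 s6=0 s7=1 s4=0 s8=1 s3=1 clk=1 s9=1 s0=0 s5=0 s1=0
t14.Δ4 s6=0 s7=1 s4=0 s8=1 s3=1 clk=1 s9=1 s0=0 s5=0 s1=1
t14.Δ5 s6=0 s7=1 s4=0 s8=0 s3=1 clk=1 s9=1 s0=0 s5=0 s1=1
t15.Δ0 s6=0 s7=1 s4=0 s8=0 s3=1 clk=1 s9=1 s0=0 s5=0 s1=1
t15.Δ1 s6=0 s7=1 s4=0 s8=0 s3=1 clk=0 s9=1 s0=0 s5=0 s1=1
t16.Δ0 s6=0 s7=1 s4=0 s8=0 s3=1 clk=0 s9=1 s0=0 s5=0 s1=1
t16.Δ1 s6=0 s7=1 s4=0 s8=0 s3=1 clk=1 s9=1 s0=0 s5=0 s1=1
t16.Δ2 s6=0 s7=1 s4=0 s8=0 s3=1 clk=1 s9=0 s0=0 s5=0 s1=1
t16.Δ3 s6=0 s7=1 s4=0 s8=0 s3=1 clk=1 s9=0 s0=1 s5=0 s1=1
t16.Δ4 s6=0 s7=1 s4=0 s8=0 s3=1 clk=1 s9=0 s0=1 s5=0 s1=0
t16.Δ5 s6=0 s7=1 s4=0 s8=1 s3=1 clk=1 s9=0 s0=1 s5=0 s1=0
t17.Δ0 s6=0 s7=1 s4=0 s8=1 s3=1 clk=1 s9=0 s0=1 s5=0 s1=0
t17.Δ1 s6=0 s7=1 s4=0 s8=1 s3=1 clk=0 s9=0 s0=1 s5=0 s1=0
t18.Δ0 s6=0 s7=1 s4=0 s8=1 s3=1 clk=0 s9=0 s0=1 s5=0 s1=0
t18.Δ1 s6=0 s7=1 s4=0 s8=1 s3=1 clk=1 s9=0 s0=1 s5=0 s1=0
t18.Δ2 s6=0 s7=1 s4=0 s8=1 s3=1 clk=1 s9=1 s0=1 s5=0 s1=0
t18.Δ3 s6=0 s7=1 s4=0 s8=1 s3=1 clk=1 s9=1 s0=0 s5=0 s1=0
t18.Δ4 s6=0 s7=1 s4=0 s8=1 s3=1 clk=1 s9=1 s0=0 s5=0 s1=1
t18.Δ5 s6=0 s7=1 s4=0 s8=0 s3=1 clk=1 s9=1 s0=0 s5=0 s1=1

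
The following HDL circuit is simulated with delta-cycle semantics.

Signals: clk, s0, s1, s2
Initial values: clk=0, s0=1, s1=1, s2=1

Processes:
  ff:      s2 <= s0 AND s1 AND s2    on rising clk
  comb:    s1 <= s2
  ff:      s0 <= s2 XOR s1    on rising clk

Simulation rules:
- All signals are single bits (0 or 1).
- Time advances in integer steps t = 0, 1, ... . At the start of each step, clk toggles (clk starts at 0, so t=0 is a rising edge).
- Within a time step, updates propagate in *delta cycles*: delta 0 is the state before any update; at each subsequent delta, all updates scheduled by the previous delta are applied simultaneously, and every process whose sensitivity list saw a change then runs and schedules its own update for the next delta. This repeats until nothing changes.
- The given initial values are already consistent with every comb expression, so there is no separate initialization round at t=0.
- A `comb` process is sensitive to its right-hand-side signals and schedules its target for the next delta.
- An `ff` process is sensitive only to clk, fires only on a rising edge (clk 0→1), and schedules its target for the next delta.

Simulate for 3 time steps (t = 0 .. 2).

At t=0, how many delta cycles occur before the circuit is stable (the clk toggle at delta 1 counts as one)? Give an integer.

2

[bits: s0,clk,s2,s1]
t=0: Δ0=1011 Δ1=1111 Δ2=0111 | 2Δ
t=1: Δ0=0111 Δ1=0011 | 1Δ
t=2: Δ0=0011 Δ1=0111 Δ2=0101 Δ3=0100 | 3Δ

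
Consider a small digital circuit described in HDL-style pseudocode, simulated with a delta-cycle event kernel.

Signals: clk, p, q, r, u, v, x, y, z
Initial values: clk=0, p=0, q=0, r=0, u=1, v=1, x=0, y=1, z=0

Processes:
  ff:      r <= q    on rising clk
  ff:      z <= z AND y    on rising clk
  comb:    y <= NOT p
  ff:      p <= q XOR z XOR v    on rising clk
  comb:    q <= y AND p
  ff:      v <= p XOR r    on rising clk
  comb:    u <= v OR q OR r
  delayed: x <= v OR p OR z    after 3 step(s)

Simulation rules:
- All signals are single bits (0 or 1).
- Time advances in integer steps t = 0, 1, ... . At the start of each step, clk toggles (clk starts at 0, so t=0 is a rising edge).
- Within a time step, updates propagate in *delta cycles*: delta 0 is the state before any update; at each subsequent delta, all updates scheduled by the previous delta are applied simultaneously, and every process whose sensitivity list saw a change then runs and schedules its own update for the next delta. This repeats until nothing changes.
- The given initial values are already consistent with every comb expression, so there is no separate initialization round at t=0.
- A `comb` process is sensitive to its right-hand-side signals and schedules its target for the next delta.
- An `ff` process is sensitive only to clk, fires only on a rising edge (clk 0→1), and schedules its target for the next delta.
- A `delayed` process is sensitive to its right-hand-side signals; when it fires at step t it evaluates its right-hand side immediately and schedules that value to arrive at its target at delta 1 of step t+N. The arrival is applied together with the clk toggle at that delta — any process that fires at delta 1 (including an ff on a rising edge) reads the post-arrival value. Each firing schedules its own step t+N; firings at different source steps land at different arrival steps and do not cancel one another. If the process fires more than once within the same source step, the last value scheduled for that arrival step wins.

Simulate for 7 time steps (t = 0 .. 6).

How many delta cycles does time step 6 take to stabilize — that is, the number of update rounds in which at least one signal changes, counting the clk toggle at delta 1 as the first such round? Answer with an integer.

3

[bits: v,u,clk,p,x,r,q,y,z]
t=0: Δ0=110000010 Δ1=111000010 Δ2=011100010 Δ3=001100100 Δ4=011100000 Δ5=001100000 | 5Δ
t=1: Δ0=001100000 Δ1=000100000 | 1Δ
t=2: Δ0=000100000 Δ1=001100000 Δ2=101000000 Δ3=111000010 | 3Δ
t=3: Δ0=111000010 Δ1=110010010 | 1Δ
t=4: Δ0=110010010 Δ1=111010010 Δ2=011110010 Δ3=001110100 Δ4=011110000 Δ5=001110000 | 5Δ
t=5: Δ0=001110000 Δ1=000110000 | 1Δ
t=6: Δ0=000110000 Δ1=001110000 Δ2=101010000 Δ3=111010010 | 3Δ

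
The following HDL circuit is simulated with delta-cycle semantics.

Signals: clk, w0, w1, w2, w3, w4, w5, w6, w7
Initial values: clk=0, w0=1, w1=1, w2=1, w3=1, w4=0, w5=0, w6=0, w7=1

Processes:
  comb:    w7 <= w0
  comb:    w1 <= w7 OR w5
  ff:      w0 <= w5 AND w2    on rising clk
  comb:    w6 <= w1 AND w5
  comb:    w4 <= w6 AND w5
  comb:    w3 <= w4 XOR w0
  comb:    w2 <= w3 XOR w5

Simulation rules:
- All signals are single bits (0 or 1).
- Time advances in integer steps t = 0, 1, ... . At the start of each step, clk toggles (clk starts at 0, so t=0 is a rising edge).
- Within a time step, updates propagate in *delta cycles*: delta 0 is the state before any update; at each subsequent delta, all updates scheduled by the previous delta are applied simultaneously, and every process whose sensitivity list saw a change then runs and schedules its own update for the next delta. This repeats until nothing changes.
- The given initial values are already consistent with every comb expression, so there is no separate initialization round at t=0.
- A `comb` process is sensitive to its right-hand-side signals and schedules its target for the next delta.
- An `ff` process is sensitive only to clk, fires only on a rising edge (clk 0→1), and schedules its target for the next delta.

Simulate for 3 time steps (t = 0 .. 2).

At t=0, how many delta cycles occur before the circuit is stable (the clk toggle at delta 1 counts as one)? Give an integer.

4

t0.Δ0 w0=1 w1=1 w7=1 clk=0 w2=1 w3=1 w5=0 w4=0 w6=0
t0.Δ1 w0=1 w1=1 w7=1 clk=1 w2=1 w3=1 w5=0 w4=0 w6=0
t0.Δ2 w0=0 w1=1 w7=1 clk=1 w2=1 w3=1 w5=0 w4=0 w6=0
t0.Δ3 w0=0 w1=1 w7=0 clk=1 w2=1 w3=0 w5=0 w4=0 w6=0
t0.Δ4 w0=0 w1=0 w7=0 clk=1 w2=0 w3=0 w5=0 w4=0 w6=0
t1.Δ0 w0=0 w1=0 w7=0 clk=1 w2=0 w3=0 w5=0 w4=0 w6=0
t1.Δ1 w0=0 w1=0 w7=0 clk=0 w2=0 w3=0 w5=0 w4=0 w6=0
t2.Δ0 w0=0 w1=0 w7=0 clk=0 w2=0 w3=0 w5=0 w4=0 w6=0
t2.Δ1 w0=0 w1=0 w7=0 clk=1 w2=0 w3=0 w5=0 w4=0 w6=0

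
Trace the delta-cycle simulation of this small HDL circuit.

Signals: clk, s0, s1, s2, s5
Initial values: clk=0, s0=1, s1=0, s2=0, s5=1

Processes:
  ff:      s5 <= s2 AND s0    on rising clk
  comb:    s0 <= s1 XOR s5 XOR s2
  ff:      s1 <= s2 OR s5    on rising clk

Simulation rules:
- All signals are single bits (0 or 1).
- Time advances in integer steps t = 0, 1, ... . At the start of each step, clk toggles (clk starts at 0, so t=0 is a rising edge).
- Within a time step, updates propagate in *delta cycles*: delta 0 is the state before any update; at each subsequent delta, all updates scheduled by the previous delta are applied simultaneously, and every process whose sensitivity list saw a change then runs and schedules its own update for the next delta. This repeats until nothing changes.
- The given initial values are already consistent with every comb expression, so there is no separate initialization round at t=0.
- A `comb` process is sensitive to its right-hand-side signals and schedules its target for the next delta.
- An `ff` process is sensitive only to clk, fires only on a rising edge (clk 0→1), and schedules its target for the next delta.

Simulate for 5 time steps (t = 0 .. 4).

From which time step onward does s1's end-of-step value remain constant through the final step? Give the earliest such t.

2

t0.Δ0 s0=1 clk=0 s1=0 s5=1 s2=0
t0.Δ1 s0=1 clk=1 s1=0 s5=1 s2=0
t0.Δ2 s0=1 clk=1 s1=1 s5=0 s2=0
t1.Δ0 s0=1 clk=1 s1=1 s5=0 s2=0
t1.Δ1 s0=1 clk=0 s1=1 s5=0 s2=0
t2.Δ0 s0=1 clk=0 s1=1 s5=0 s2=0
t2.Δ1 s0=1 clk=1 s1=1 s5=0 s2=0
t2.Δ2 s0=1 clk=1 s1=0 s5=0 s2=0
t2.Δ3 s0=0 clk=1 s1=0 s5=0 s2=0
t3.Δ0 s0=0 clk=1 s1=0 s5=0 s2=0
t3.Δ1 s0=0 clk=0 s1=0 s5=0 s2=0
t4.Δ0 s0=0 clk=0 s1=0 s5=0 s2=0
t4.Δ1 s0=0 clk=1 s1=0 s5=0 s2=0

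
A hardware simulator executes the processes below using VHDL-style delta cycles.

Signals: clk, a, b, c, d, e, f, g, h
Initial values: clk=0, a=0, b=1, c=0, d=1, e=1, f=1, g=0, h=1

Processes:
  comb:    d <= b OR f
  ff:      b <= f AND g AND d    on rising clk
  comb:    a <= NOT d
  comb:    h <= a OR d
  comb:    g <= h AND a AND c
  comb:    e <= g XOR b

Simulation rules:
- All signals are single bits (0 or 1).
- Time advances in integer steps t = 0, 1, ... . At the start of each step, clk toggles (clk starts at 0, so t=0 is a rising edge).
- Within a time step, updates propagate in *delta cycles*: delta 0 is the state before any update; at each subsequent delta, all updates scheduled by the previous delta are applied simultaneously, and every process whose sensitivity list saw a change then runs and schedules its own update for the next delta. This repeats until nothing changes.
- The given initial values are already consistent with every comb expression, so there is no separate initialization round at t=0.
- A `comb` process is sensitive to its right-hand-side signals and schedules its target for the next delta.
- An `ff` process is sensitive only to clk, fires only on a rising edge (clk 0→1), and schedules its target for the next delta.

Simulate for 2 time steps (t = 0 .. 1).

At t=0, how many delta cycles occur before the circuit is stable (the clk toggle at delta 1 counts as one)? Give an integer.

[bits: c,d,e,g,h,a,f,clk,b]
t=0: Δ0=011010101 Δ1=011010111 Δ2=011010110 Δ3=010010110 | 3Δ
t=1: Δ0=010010110 Δ1=010010100 | 1Δ

3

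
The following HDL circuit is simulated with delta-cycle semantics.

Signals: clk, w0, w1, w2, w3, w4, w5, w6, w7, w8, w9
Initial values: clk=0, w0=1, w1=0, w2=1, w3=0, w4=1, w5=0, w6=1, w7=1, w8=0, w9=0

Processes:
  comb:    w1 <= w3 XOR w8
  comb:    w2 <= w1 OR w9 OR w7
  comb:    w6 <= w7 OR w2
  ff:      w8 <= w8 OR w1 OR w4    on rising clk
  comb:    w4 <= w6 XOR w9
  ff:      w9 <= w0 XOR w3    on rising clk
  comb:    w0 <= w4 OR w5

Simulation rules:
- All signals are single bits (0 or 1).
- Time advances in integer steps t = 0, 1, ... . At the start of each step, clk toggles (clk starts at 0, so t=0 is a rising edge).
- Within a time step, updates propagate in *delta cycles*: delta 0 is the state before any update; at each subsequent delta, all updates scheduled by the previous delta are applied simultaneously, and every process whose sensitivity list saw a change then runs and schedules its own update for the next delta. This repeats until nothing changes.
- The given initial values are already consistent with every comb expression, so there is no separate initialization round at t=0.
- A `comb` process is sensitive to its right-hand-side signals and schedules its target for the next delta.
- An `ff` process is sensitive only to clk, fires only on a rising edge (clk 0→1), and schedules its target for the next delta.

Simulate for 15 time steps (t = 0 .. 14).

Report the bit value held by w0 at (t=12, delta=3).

1

t0.Δ0 w0=1 w8=0 w1=0 w5=0 w2=1 w3=0 w9=0 w4=1 w7=1 clk=0 w6=1
t0.Δ1 w0=1 w8=0 w1=0 w5=0 w2=1 w3=0 w9=0 w4=1 w7=1 clk=1 w6=1
t0.Δ2 w0=1 w8=1 w1=0 w5=0 w2=1 w3=0 w9=1 w4=1 w7=1 clk=1 w6=1
t0.Δ3 w0=1 w8=1 w1=1 w5=0 w2=1 w3=0 w9=1 w4=0 w7=1 clk=1 w6=1
t0.Δ4 w0=0 w8=1 w1=1 w5=0 w2=1 w3=0 w9=1 w4=0 w7=1 clk=1 w6=1
t1.Δ0 w0=0 w8=1 w1=1 w5=0 w2=1 w3=0 w9=1 w4=0 w7=1 clk=1 w6=1
t1.Δ1 w0=0 w8=1 w1=1 w5=0 w2=1 w3=0 w9=1 w4=0 w7=1 clk=0 w6=1
t2.Δ0 w0=0 w8=1 w1=1 w5=0 w2=1 w3=0 w9=1 w4=0 w7=1 clk=0 w6=1
t2.Δ1 w0=0 w8=1 w1=1 w5=0 w2=1 w3=0 w9=1 w4=0 w7=1 clk=1 w6=1
t2.Δ2 w0=0 w8=1 w1=1 w5=0 w2=1 w3=0 w9=0 w4=0 w7=1 clk=1 w6=1
t2.Δ3 w0=0 w8=1 w1=1 w5=0 w2=1 w3=0 w9=0 w4=1 w7=1 clk=1 w6=1
t2.Δ4 w0=1 w8=1 w1=1 w5=0 w2=1 w3=0 w9=0 w4=1 w7=1 clk=1 w6=1
t3.Δ0 w0=1 w8=1 w1=1 w5=0 w2=1 w3=0 w9=0 w4=1 w7=1 clk=1 w6=1
t3.Δ1 w0=1 w8=1 w1=1 w5=0 w2=1 w3=0 w9=0 w4=1 w7=1 clk=0 w6=1
t4.Δ0 w0=1 w8=1 w1=1 w5=0 w2=1 w3=0 w9=0 w4=1 w7=1 clk=0 w6=1
t4.Δ1 w0=1 w8=1 w1=1 w5=0 w2=1 w3=0 w9=0 w4=1 w7=1 clk=1 w6=1
t4.Δ2 w0=1 w8=1 w1=1 w5=0 w2=1 w3=0 w9=1 w4=1 w7=1 clk=1 w6=1
t4.Δ3 w0=1 w8=1 w1=1 w5=0 w2=1 w3=0 w9=1 w4=0 w7=1 clk=1 w6=1
t4.Δ4 w0=0 w8=1 w1=1 w5=0 w2=1 w3=0 w9=1 w4=0 w7=1 clk=1 w6=1
t5.Δ0 w0=0 w8=1 w1=1 w5=0 w2=1 w3=0 w9=1 w4=0 w7=1 clk=1 w6=1
t5.Δ1 w0=0 w8=1 w1=1 w5=0 w2=1 w3=0 w9=1 w4=0 w7=1 clk=0 w6=1
t6.Δ0 w0=0 w8=1 w1=1 w5=0 w2=1 w3=0 w9=1 w4=0 w7=1 clk=0 w6=1
t6.Δ1 w0=0 w8=1 w1=1 w5=0 w2=1 w3=0 w9=1 w4=0 w7=1 clk=1 w6=1
t6.Δ2 w0=0 w8=1 w1=1 w5=0 w2=1 w3=0 w9=0 w4=0 w7=1 clk=1 w6=1
t6.Δ3 w0=0 w8=1 w1=1 w5=0 w2=1 w3=0 w9=0 w4=1 w7=1 clk=1 w6=1
t6.Δ4 w0=1 w8=1 w1=1 w5=0 w2=1 w3=0 w9=0 w4=1 w7=1 clk=1 w6=1
t7.Δ0 w0=1 w8=1 w1=1 w5=0 w2=1 w3=0 w9=0 w4=1 w7=1 clk=1 w6=1
t7.Δ1 w0=1 w8=1 w1=1 w5=0 w2=1 w3=0 w9=0 w4=1 w7=1 clk=0 w6=1
t8.Δ0 w0=1 w8=1 w1=1 w5=0 w2=1 w3=0 w9=0 w4=1 w7=1 clk=0 w6=1
t8.Δ1 w0=1 w8=1 w1=1 w5=0 w2=1 w3=0 w9=0 w4=1 w7=1 clk=1 w6=1
t8.Δ2 w0=1 w8=1 w1=1 w5=0 w2=1 w3=0 w9=1 w4=1 w7=1 clk=1 w6=1
t8.Δ3 w0=1 w8=1 w1=1 w5=0 w2=1 w3=0 w9=1 w4=0 w7=1 clk=1 w6=1
t8.Δ4 w0=0 w8=1 w1=1 w5=0 w2=1 w3=0 w9=1 w4=0 w7=1 clk=1 w6=1
t9.Δ0 w0=0 w8=1 w1=1 w5=0 w2=1 w3=0 w9=1 w4=0 w7=1 clk=1 w6=1
t9.Δ1 w0=0 w8=1 w1=1 w5=0 w2=1 w3=0 w9=1 w4=0 w7=1 clk=0 w6=1
t10.Δ0 w0=0 w8=1 w1=1 w5=0 w2=1 w3=0 w9=1 w4=0 w7=1 clk=0 w6=1
t10.Δ1 w0=0 w8=1 w1=1 w5=0 w2=1 w3=0 w9=1 w4=0 w7=1 clk=1 w6=1
t10.Δ2 w0=0 w8=1 w1=1 w5=0 w2=1 w3=0 w9=0 w4=0 w7=1 clk=1 w6=1
t10.Δ3 w0=0 w8=1 w1=1 w5=0 w2=1 w3=0 w9=0 w4=1 w7=1 clk=1 w6=1
t10.Δ4 w0=1 w8=1 w1=1 w5=0 w2=1 w3=0 w9=0 w4=1 w7=1 clk=1 w6=1
t11.Δ0 w0=1 w8=1 w1=1 w5=0 w2=1 w3=0 w9=0 w4=1 w7=1 clk=1 w6=1
t11.Δ1 w0=1 w8=1 w1=1 w5=0 w2=1 w3=0 w9=0 w4=1 w7=1 clk=0 w6=1
t12.Δ0 w0=1 w8=1 w1=1 w5=0 w2=1 w3=0 w9=0 w4=1 w7=1 clk=0 w6=1
t12.Δ1 w0=1 w8=1 w1=1 w5=0 w2=1 w3=0 w9=0 w4=1 w7=1 clk=1 w6=1
t12.Δ2 w0=1 w8=1 w1=1 w5=0 w2=1 w3=0 w9=1 w4=1 w7=1 clk=1 w6=1
t12.Δ3 w0=1 w8=1 w1=1 w5=0 w2=1 w3=0 w9=1 w4=0 w7=1 clk=1 w6=1
t12.Δ4 w0=0 w8=1 w1=1 w5=0 w2=1 w3=0 w9=1 w4=0 w7=1 clk=1 w6=1
t13.Δ0 w0=0 w8=1 w1=1 w5=0 w2=1 w3=0 w9=1 w4=0 w7=1 clk=1 w6=1
t13.Δ1 w0=0 w8=1 w1=1 w5=0 w2=1 w3=0 w9=1 w4=0 w7=1 clk=0 w6=1
t14.Δ0 w0=0 w8=1 w1=1 w5=0 w2=1 w3=0 w9=1 w4=0 w7=1 clk=0 w6=1
t14.Δ1 w0=0 w8=1 w1=1 w5=0 w2=1 w3=0 w9=1 w4=0 w7=1 clk=1 w6=1
t14.Δ2 w0=0 w8=1 w1=1 w5=0 w2=1 w3=0 w9=0 w4=0 w7=1 clk=1 w6=1
t14.Δ3 w0=0 w8=1 w1=1 w5=0 w2=1 w3=0 w9=0 w4=1 w7=1 clk=1 w6=1
t14.Δ4 w0=1 w8=1 w1=1 w5=0 w2=1 w3=0 w9=0 w4=1 w7=1 clk=1 w6=1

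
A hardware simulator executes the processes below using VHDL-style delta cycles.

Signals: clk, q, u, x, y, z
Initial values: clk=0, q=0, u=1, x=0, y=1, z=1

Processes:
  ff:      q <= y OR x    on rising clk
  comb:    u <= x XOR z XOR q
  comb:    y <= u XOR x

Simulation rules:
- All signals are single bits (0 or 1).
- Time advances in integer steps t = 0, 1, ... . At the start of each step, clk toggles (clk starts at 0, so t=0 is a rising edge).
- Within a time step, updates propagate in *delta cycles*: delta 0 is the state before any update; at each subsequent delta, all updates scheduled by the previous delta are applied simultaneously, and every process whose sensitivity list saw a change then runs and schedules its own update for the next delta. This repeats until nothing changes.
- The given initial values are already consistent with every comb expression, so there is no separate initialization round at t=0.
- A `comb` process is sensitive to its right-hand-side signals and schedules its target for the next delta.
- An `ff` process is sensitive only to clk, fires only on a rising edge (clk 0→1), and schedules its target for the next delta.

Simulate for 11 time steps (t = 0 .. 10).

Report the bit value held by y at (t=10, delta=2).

t=0 Δ0: q=0 y=1 x=0 z=1 u=1 clk=0
  Δ1: clk:0→1
  Δ2: q:0→1
  Δ3: u:1→0
  Δ4: y:1→0
  (4Δ to stable)
t=1 Δ0: q=1 y=0 x=0 z=1 u=0 clk=1
  Δ1: clk:1→0
  (1Δ to stable)
t=2 Δ0: q=1 y=0 x=0 z=1 u=0 clk=0
  Δ1: clk:0→1
  Δ2: q:1→0
  Δ3: u:0→1
  Δ4: y:0→1
  (4Δ to stable)
t=3 Δ0: q=0 y=1 x=0 z=1 u=1 clk=1
  Δ1: clk:1→0
  (1Δ to stable)
t=4 Δ0: q=0 y=1 x=0 z=1 u=1 clk=0
  Δ1: clk:0→1
  Δ2: q:0→1
  Δ3: u:1→0
  Δ4: y:1→0
  (4Δ to stable)
t=5 Δ0: q=1 y=0 x=0 z=1 u=0 clk=1
  Δ1: clk:1→0
  (1Δ to stable)
t=6 Δ0: q=1 y=0 x=0 z=1 u=0 clk=0
  Δ1: clk:0→1
  Δ2: q:1→0
  Δ3: u:0→1
  Δ4: y:0→1
  (4Δ to stable)
t=7 Δ0: q=0 y=1 x=0 z=1 u=1 clk=1
  Δ1: clk:1→0
  (1Δ to stable)
t=8 Δ0: q=0 y=1 x=0 z=1 u=1 clk=0
  Δ1: clk:0→1
  Δ2: q:0→1
  Δ3: u:1→0
  Δ4: y:1→0
  (4Δ to stable)
t=9 Δ0: q=1 y=0 x=0 z=1 u=0 clk=1
  Δ1: clk:1→0
  (1Δ to stable)
t=10 Δ0: q=1 y=0 x=0 z=1 u=0 clk=0
  Δ1: clk:0→1
  Δ2: q:1→0
  Δ3: u:0→1
  Δ4: y:0→1
  (4Δ to stable)

0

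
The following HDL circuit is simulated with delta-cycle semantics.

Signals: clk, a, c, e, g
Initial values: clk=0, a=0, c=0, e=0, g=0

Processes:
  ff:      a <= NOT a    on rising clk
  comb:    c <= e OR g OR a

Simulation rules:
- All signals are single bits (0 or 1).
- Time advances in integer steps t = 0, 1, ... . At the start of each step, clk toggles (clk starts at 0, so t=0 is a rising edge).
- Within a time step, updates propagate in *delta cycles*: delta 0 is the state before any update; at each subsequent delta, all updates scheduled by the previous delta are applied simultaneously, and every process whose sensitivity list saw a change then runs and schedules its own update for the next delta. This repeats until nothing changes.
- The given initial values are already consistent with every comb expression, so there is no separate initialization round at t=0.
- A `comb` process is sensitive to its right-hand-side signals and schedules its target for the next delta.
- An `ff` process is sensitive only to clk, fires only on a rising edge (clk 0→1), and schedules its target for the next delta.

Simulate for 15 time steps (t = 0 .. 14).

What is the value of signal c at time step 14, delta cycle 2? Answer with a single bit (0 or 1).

[bits: e,clk,a,c,g]
t=0: Δ0=00000 Δ1=01000 Δ2=01100 Δ3=01110 | 3Δ
t=1: Δ0=01110 Δ1=00110 | 1Δ
t=2: Δ0=00110 Δ1=01110 Δ2=01010 Δ3=01000 | 3Δ
t=3: Δ0=01000 Δ1=00000 | 1Δ
t=4: Δ0=00000 Δ1=01000 Δ2=01100 Δ3=01110 | 3Δ
t=5: Δ0=01110 Δ1=00110 | 1Δ
t=6: Δ0=00110 Δ1=01110 Δ2=01010 Δ3=01000 | 3Δ
t=7: Δ0=01000 Δ1=00000 | 1Δ
t=8: Δ0=00000 Δ1=01000 Δ2=01100 Δ3=01110 | 3Δ
t=9: Δ0=01110 Δ1=00110 | 1Δ
t=10: Δ0=00110 Δ1=01110 Δ2=01010 Δ3=01000 | 3Δ
t=11: Δ0=01000 Δ1=00000 | 1Δ
t=12: Δ0=00000 Δ1=01000 Δ2=01100 Δ3=01110 | 3Δ
t=13: Δ0=01110 Δ1=00110 | 1Δ
t=14: Δ0=00110 Δ1=01110 Δ2=01010 Δ3=01000 | 3Δ

1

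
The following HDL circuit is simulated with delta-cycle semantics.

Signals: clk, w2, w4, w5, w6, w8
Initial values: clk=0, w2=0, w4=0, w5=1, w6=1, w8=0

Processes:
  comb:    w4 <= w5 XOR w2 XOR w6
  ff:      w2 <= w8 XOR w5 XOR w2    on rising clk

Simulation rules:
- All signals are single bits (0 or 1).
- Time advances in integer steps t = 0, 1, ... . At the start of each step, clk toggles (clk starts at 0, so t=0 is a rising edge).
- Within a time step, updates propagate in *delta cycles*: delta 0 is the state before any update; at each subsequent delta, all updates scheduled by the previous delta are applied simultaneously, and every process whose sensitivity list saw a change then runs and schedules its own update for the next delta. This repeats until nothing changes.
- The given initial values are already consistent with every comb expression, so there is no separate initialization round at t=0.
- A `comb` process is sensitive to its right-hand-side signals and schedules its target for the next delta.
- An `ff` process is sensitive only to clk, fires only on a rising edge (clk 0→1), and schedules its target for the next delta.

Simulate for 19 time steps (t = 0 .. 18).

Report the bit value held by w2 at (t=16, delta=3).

t=0 Δ0: clk=0 w5=1 w6=1 w2=0 w8=0 w4=0
  Δ1: clk:0→1
  Δ2: w2:0→1
  Δ3: w4:0→1
  (3Δ to stable)
t=1 Δ0: clk=1 w5=1 w6=1 w2=1 w8=0 w4=1
  Δ1: clk:1→0
  (1Δ to stable)
t=2 Δ0: clk=0 w5=1 w6=1 w2=1 w8=0 w4=1
  Δ1: clk:0→1
  Δ2: w2:1→0
  Δ3: w4:1→0
  (3Δ to stable)
t=3 Δ0: clk=1 w5=1 w6=1 w2=0 w8=0 w4=0
  Δ1: clk:1→0
  (1Δ to stable)
t=4 Δ0: clk=0 w5=1 w6=1 w2=0 w8=0 w4=0
  Δ1: clk:0→1
  Δ2: w2:0→1
  Δ3: w4:0→1
  (3Δ to stable)
t=5 Δ0: clk=1 w5=1 w6=1 w2=1 w8=0 w4=1
  Δ1: clk:1→0
  (1Δ to stable)
t=6 Δ0: clk=0 w5=1 w6=1 w2=1 w8=0 w4=1
  Δ1: clk:0→1
  Δ2: w2:1→0
  Δ3: w4:1→0
  (3Δ to stable)
t=7 Δ0: clk=1 w5=1 w6=1 w2=0 w8=0 w4=0
  Δ1: clk:1→0
  (1Δ to stable)
t=8 Δ0: clk=0 w5=1 w6=1 w2=0 w8=0 w4=0
  Δ1: clk:0→1
  Δ2: w2:0→1
  Δ3: w4:0→1
  (3Δ to stable)
t=9 Δ0: clk=1 w5=1 w6=1 w2=1 w8=0 w4=1
  Δ1: clk:1→0
  (1Δ to stable)
t=10 Δ0: clk=0 w5=1 w6=1 w2=1 w8=0 w4=1
  Δ1: clk:0→1
  Δ2: w2:1→0
  Δ3: w4:1→0
  (3Δ to stable)
t=11 Δ0: clk=1 w5=1 w6=1 w2=0 w8=0 w4=0
  Δ1: clk:1→0
  (1Δ to stable)
t=12 Δ0: clk=0 w5=1 w6=1 w2=0 w8=0 w4=0
  Δ1: clk:0→1
  Δ2: w2:0→1
  Δ3: w4:0→1
  (3Δ to stable)
t=13 Δ0: clk=1 w5=1 w6=1 w2=1 w8=0 w4=1
  Δ1: clk:1→0
  (1Δ to stable)
t=14 Δ0: clk=0 w5=1 w6=1 w2=1 w8=0 w4=1
  Δ1: clk:0→1
  Δ2: w2:1→0
  Δ3: w4:1→0
  (3Δ to stable)
t=15 Δ0: clk=1 w5=1 w6=1 w2=0 w8=0 w4=0
  Δ1: clk:1→0
  (1Δ to stable)
t=16 Δ0: clk=0 w5=1 w6=1 w2=0 w8=0 w4=0
  Δ1: clk:0→1
  Δ2: w2:0→1
  Δ3: w4:0→1
  (3Δ to stable)
t=17 Δ0: clk=1 w5=1 w6=1 w2=1 w8=0 w4=1
  Δ1: clk:1→0
  (1Δ to stable)
t=18 Δ0: clk=0 w5=1 w6=1 w2=1 w8=0 w4=1
  Δ1: clk:0→1
  Δ2: w2:1→0
  Δ3: w4:1→0
  (3Δ to stable)

1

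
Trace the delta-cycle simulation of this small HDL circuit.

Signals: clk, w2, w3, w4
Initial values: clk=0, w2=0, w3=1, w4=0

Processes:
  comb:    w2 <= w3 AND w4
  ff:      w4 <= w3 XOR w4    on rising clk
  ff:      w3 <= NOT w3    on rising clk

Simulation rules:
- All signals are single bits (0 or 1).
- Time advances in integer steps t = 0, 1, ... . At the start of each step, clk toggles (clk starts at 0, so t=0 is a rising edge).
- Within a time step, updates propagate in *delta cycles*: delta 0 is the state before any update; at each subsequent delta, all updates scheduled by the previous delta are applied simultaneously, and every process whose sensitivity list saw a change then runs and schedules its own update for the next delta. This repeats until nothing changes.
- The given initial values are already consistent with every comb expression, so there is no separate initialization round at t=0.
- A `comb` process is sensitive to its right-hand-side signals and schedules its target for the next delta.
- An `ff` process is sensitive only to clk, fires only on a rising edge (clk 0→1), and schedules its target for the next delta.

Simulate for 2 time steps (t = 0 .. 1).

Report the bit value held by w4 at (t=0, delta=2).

1

t0.Δ0 clk=0 w4=0 w2=0 w3=1
t0.Δ1 clk=1 w4=0 w2=0 w3=1
t0.Δ2 clk=1 w4=1 w2=0 w3=0
t1.Δ0 clk=1 w4=1 w2=0 w3=0
t1.Δ1 clk=0 w4=1 w2=0 w3=0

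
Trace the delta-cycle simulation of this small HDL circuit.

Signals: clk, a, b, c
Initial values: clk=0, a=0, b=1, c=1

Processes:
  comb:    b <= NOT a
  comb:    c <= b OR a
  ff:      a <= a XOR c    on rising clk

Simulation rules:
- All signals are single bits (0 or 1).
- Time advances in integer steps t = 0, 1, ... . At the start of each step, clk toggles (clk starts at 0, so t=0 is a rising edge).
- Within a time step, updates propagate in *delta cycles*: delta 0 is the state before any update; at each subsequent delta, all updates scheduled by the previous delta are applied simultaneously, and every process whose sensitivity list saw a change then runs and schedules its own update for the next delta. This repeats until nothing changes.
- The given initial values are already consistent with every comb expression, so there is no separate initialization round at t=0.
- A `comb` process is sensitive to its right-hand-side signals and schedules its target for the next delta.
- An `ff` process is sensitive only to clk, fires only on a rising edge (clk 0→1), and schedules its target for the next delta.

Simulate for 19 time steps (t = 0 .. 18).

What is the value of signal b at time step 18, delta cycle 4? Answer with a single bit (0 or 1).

1

t0.Δ0 a=0 b=1 clk=0 c=1
t0.Δ1 a=0 b=1 clk=1 c=1
t0.Δ2 a=1 b=1 clk=1 c=1
t0.Δ3 a=1 b=0 clk=1 c=1
t1.Δ0 a=1 b=0 clk=1 c=1
t1.Δ1 a=1 b=0 clk=0 c=1
t2.Δ0 a=1 b=0 clk=0 c=1
t2.Δ1 a=1 b=0 clk=1 c=1
t2.Δ2 a=0 b=0 clk=1 c=1
t2.Δ3 a=0 b=1 clk=1 c=0
t2.Δ4 a=0 b=1 clk=1 c=1
t3.Δ0 a=0 b=1 clk=1 c=1
t3.Δ1 a=0 b=1 clk=0 c=1
t4.Δ0 a=0 b=1 clk=0 c=1
t4.Δ1 a=0 b=1 clk=1 c=1
t4.Δ2 a=1 b=1 clk=1 c=1
t4.Δ3 a=1 b=0 clk=1 c=1
t5.Δ0 a=1 b=0 clk=1 c=1
t5.Δ1 a=1 b=0 clk=0 c=1
t6.Δ0 a=1 b=0 clk=0 c=1
t6.Δ1 a=1 b=0 clk=1 c=1
t6.Δ2 a=0 b=0 clk=1 c=1
t6.Δ3 a=0 b=1 clk=1 c=0
t6.Δ4 a=0 b=1 clk=1 c=1
t7.Δ0 a=0 b=1 clk=1 c=1
t7.Δ1 a=0 b=1 clk=0 c=1
t8.Δ0 a=0 b=1 clk=0 c=1
t8.Δ1 a=0 b=1 clk=1 c=1
t8.Δ2 a=1 b=1 clk=1 c=1
t8.Δ3 a=1 b=0 clk=1 c=1
t9.Δ0 a=1 b=0 clk=1 c=1
t9.Δ1 a=1 b=0 clk=0 c=1
t10.Δ0 a=1 b=0 clk=0 c=1
t10.Δ1 a=1 b=0 clk=1 c=1
t10.Δ2 a=0 b=0 clk=1 c=1
t10.Δ3 a=0 b=1 clk=1 c=0
t10.Δ4 a=0 b=1 clk=1 c=1
t11.Δ0 a=0 b=1 clk=1 c=1
t11.Δ1 a=0 b=1 clk=0 c=1
t12.Δ0 a=0 b=1 clk=0 c=1
t12.Δ1 a=0 b=1 clk=1 c=1
t12.Δ2 a=1 b=1 clk=1 c=1
t12.Δ3 a=1 b=0 clk=1 c=1
t13.Δ0 a=1 b=0 clk=1 c=1
t13.Δ1 a=1 b=0 clk=0 c=1
t14.Δ0 a=1 b=0 clk=0 c=1
t14.Δ1 a=1 b=0 clk=1 c=1
t14.Δ2 a=0 b=0 clk=1 c=1
t14.Δ3 a=0 b=1 clk=1 c=0
t14.Δ4 a=0 b=1 clk=1 c=1
t15.Δ0 a=0 b=1 clk=1 c=1
t15.Δ1 a=0 b=1 clk=0 c=1
t16.Δ0 a=0 b=1 clk=0 c=1
t16.Δ1 a=0 b=1 clk=1 c=1
t16.Δ2 a=1 b=1 clk=1 c=1
t16.Δ3 a=1 b=0 clk=1 c=1
t17.Δ0 a=1 b=0 clk=1 c=1
t17.Δ1 a=1 b=0 clk=0 c=1
t18.Δ0 a=1 b=0 clk=0 c=1
t18.Δ1 a=1 b=0 clk=1 c=1
t18.Δ2 a=0 b=0 clk=1 c=1
t18.Δ3 a=0 b=1 clk=1 c=0
t18.Δ4 a=0 b=1 clk=1 c=1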